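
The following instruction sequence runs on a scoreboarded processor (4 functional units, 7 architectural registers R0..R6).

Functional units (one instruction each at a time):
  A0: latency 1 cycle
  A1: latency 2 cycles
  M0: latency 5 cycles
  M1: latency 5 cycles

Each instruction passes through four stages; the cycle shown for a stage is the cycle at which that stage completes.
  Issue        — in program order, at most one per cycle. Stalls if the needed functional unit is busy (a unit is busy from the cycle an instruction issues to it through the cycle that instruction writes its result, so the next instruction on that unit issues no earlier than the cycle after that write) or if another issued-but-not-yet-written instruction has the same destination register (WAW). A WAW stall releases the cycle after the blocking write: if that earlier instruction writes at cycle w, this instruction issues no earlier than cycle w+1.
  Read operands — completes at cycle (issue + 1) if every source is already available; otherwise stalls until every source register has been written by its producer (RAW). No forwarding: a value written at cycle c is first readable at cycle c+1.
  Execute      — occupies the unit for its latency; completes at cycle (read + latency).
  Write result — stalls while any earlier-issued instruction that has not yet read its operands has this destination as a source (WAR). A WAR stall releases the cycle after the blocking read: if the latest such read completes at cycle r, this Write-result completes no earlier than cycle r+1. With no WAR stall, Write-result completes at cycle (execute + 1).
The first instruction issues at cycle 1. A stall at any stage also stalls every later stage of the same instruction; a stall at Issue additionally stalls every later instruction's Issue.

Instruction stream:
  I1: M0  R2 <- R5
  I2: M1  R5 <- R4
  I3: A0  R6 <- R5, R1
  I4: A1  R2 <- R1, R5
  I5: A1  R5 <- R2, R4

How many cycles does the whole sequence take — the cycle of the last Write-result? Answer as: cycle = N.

cycle = 18

[1] I1 dispatched to M0
[2] I1 operands ready; I2 dispatched to M1
[3] I2 operands ready; I3 dispatched to A0
[7] I1 complete
[8] R2←I1; I2 complete
[9] R5←I2; I4 dispatched to A1
[10] I3 operands ready; I4 operands ready
[11] I3 complete
[12] R6←I3; I4 complete
[13] R2←I4
[14] I5 dispatched to A1
[15] I5 operands ready
[17] I5 complete
[18] R5←I5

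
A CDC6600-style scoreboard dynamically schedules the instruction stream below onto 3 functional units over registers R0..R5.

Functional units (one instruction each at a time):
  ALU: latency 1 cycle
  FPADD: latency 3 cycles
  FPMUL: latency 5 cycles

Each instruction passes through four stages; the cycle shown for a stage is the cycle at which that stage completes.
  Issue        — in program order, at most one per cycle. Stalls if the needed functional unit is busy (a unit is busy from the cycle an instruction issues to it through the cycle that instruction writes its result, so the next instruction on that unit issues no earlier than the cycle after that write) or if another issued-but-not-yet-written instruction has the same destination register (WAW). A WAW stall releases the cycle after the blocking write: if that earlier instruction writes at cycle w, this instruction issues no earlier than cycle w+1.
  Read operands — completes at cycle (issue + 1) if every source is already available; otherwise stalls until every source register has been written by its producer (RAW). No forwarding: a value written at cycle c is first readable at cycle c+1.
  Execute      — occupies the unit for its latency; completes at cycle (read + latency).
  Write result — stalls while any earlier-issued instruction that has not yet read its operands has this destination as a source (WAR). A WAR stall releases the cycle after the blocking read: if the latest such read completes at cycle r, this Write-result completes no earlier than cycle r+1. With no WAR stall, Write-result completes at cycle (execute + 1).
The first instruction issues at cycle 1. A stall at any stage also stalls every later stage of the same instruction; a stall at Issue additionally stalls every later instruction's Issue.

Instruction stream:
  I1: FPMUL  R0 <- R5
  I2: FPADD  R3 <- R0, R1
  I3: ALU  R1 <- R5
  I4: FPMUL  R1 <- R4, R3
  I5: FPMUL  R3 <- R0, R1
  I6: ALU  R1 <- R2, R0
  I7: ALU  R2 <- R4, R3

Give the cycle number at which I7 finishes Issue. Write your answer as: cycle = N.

I1 -> (1, 2, 7, 8)
I2 -> (2, 9, 12, 13)  // RAW R0: wait I1 write@8
I3 -> (3, 4, 5, 10)  // WAR R1: wait I2 read@9
I4 -> (11, 14, 19, 20)  // WAW R1: wait I3 write@10, RAW R3: wait I2 write@13
I5 -> (21, 22, 27, 28)  // struct: FPMUL busy until I4 writes@20
I6 -> (22, 23, 24, 25)
I7 -> (26, 29, 30, 31)  // struct: ALU busy until I6 writes@25, RAW R3: wait I5 write@28

cycle = 26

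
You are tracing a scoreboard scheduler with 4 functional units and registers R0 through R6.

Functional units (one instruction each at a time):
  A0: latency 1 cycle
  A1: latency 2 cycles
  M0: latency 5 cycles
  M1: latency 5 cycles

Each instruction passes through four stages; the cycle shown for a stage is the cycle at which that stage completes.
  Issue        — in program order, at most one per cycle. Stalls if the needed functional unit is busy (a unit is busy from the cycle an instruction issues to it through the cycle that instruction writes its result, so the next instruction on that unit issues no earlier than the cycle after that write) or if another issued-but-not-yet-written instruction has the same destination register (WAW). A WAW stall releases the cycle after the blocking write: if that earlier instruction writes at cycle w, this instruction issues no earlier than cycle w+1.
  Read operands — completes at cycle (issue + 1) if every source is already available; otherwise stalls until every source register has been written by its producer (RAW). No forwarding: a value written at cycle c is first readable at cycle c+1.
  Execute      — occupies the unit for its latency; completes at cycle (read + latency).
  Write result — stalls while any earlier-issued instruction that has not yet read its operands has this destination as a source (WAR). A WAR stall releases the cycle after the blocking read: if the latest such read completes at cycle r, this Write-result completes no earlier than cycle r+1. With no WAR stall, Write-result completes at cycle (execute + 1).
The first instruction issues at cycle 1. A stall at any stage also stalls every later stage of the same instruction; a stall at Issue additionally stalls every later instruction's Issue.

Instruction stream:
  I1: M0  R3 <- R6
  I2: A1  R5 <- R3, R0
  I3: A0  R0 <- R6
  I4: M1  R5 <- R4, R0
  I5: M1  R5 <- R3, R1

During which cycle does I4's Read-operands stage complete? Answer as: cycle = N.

[1] I1 issues→M0
[2] I1 reads | I2 issues→A1
[3] I3 issues→A0
[4] I3 reads
[5] I3 exec-done
[7] I1 exec-done
[8] I1 writes R3
[9] I2 reads
[10] I3 writes R0
[11] I2 exec-done
[12] I2 writes R5
[13] I4 issues→M1
[14] I4 reads
[19] I4 exec-done
[20] I4 writes R5
[21] I5 issues→M1
[22] I5 reads
[27] I5 exec-done
[28] I5 writes R5

cycle = 14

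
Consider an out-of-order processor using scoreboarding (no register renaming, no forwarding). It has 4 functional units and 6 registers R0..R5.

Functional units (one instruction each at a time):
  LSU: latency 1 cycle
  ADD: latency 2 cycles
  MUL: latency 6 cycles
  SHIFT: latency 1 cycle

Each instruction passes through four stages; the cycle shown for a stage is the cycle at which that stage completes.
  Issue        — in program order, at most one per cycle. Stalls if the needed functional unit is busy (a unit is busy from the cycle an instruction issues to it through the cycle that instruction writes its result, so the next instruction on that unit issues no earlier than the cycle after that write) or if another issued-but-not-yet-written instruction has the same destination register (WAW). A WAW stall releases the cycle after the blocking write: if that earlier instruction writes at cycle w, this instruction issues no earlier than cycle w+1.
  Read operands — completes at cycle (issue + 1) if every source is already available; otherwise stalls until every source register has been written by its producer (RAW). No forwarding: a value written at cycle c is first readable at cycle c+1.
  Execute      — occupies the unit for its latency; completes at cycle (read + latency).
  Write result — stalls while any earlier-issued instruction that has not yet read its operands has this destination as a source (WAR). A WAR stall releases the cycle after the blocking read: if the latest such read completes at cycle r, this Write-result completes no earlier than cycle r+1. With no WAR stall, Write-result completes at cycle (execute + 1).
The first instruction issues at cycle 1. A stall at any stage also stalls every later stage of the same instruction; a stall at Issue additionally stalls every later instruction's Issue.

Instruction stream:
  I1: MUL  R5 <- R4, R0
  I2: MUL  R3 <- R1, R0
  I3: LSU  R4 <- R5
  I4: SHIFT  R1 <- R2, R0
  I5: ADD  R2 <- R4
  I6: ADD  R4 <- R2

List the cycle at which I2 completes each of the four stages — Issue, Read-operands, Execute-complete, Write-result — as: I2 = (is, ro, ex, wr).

I2 = (10, 11, 17, 18)

  I1 | 1 | 2 | 8 | 9
  I2 | 10 | 11 | 17 | 18   struct: MUL busy until I1 writes@9
  I3 | 11 | 12 | 13 | 14
  I4 | 12 | 13 | 14 | 15
  I5 | 13 | 15 | 17 | 18   RAW R4: wait I3 write@14
  I6 | 19 | 20 | 22 | 23   struct: ADD busy until I5 writes@18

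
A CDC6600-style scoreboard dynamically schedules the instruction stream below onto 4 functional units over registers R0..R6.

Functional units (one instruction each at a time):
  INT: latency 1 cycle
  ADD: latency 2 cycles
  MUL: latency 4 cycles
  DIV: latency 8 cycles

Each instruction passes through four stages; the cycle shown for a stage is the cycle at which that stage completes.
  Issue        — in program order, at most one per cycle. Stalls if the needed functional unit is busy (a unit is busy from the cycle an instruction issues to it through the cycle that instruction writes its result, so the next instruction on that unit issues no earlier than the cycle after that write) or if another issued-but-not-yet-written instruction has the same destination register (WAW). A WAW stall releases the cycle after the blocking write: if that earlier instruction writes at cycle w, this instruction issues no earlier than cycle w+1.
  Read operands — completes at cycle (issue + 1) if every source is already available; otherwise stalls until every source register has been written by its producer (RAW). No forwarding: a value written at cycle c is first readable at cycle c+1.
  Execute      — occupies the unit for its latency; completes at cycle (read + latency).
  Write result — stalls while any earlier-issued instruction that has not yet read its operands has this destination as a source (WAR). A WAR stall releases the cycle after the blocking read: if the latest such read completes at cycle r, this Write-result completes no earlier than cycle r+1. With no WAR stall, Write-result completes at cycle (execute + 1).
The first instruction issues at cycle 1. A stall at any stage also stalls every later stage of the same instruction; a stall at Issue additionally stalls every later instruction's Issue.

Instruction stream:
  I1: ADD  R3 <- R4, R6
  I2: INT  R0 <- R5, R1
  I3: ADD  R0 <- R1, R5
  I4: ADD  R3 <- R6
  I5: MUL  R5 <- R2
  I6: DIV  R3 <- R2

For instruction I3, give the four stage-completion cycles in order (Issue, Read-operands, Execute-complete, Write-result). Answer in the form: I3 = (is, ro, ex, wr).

I1 -> (1, 2, 4, 5)
I2 -> (2, 3, 4, 5)
I3 -> (6, 7, 9, 10)  // WAW R0: wait I2 write@5
I4 -> (11, 12, 14, 15)  // struct: ADD busy until I3 writes@10
I5 -> (12, 13, 17, 18)
I6 -> (16, 17, 25, 26)  // WAW R3: wait I4 write@15

I3 = (6, 7, 9, 10)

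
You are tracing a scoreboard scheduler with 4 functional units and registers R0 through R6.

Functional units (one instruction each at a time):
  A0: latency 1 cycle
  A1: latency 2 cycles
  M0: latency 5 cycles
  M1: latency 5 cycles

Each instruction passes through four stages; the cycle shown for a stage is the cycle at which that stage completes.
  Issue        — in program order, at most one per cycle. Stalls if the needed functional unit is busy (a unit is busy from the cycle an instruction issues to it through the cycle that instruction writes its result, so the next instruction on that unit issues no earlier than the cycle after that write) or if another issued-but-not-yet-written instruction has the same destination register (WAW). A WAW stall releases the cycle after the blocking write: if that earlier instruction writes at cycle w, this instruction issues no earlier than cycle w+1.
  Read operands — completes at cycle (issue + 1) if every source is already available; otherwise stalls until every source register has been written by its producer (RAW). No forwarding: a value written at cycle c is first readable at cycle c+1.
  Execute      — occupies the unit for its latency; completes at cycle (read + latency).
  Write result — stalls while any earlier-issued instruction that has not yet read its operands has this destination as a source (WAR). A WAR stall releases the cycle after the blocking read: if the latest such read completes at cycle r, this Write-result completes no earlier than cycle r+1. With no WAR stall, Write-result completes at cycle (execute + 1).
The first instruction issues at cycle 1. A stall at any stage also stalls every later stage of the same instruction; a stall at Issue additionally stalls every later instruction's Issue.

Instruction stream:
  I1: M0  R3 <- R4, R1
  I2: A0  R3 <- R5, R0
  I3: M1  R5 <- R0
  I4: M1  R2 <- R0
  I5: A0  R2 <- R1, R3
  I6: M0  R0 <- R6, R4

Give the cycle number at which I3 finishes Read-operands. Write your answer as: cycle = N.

I1 -> (1, 2, 7, 8)
I2 -> (9, 10, 11, 12)  // WAW R3: wait I1 write@8
I3 -> (10, 11, 16, 17)
I4 -> (18, 19, 24, 25)  // struct: M1 busy until I3 writes@17
I5 -> (26, 27, 28, 29)  // WAW R2: wait I4 write@25
I6 -> (27, 28, 33, 34)

cycle = 11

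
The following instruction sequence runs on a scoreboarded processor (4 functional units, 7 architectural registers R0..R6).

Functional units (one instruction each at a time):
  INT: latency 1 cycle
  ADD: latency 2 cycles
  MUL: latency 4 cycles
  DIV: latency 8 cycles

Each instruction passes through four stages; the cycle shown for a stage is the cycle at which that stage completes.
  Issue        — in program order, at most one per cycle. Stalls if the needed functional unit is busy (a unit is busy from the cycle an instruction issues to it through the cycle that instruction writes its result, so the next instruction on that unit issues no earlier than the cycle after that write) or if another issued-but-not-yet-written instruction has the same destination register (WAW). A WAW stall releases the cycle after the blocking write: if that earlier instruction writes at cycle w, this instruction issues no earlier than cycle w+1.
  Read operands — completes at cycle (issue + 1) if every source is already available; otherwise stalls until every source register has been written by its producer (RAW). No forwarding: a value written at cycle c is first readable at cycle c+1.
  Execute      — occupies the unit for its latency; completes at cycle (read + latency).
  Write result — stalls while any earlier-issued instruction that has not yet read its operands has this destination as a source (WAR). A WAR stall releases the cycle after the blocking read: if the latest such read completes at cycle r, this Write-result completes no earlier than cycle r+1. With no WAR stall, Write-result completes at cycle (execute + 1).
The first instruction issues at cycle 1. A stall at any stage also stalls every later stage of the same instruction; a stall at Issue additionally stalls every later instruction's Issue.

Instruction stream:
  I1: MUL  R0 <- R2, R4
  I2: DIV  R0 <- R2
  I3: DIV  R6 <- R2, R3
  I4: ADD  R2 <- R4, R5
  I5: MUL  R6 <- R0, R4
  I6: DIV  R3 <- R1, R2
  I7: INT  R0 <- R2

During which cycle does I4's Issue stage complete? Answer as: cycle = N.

I1: IS=1 RO=2 EX=6 WR=7
I2: IS=8 RO=9 EX=17 WR=18  [WAW R0: wait I1 write@7]
I3: IS=19 RO=20 EX=28 WR=29  [struct: DIV busy until I2 writes@18]
I4: IS=20 RO=21 EX=23 WR=24
I5: IS=30 RO=31 EX=35 WR=36  [WAW R6: wait I3 write@29]
I6: IS=31 RO=32 EX=40 WR=41
I7: IS=32 RO=33 EX=34 WR=35

cycle = 20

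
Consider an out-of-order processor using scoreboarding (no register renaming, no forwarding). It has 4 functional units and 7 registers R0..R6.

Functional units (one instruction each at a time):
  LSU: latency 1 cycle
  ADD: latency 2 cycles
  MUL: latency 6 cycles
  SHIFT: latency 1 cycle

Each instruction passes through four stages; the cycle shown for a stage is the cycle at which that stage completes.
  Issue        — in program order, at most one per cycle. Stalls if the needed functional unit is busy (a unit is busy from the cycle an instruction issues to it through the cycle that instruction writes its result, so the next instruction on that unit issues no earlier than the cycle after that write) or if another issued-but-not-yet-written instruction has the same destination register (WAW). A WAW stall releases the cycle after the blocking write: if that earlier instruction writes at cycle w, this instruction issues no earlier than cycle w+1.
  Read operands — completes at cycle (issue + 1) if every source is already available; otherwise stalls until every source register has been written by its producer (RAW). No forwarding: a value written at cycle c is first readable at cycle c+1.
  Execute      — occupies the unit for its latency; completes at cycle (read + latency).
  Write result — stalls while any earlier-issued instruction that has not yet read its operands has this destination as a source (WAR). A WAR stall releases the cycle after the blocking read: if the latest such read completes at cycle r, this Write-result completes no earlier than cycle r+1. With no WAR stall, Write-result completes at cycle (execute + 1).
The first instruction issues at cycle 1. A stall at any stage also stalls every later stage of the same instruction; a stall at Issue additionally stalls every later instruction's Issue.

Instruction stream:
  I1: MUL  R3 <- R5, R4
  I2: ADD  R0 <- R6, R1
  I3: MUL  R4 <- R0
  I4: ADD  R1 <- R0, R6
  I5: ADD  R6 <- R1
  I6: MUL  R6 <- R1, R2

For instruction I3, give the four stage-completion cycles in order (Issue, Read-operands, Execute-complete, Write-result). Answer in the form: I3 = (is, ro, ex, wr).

c1: I1 issues→MUL
c2: I1 reads; I2 issues→ADD
c3: I2 reads
c5: I2 exec-done
c6: I2 writes R0
c8: I1 exec-done
c9: I1 writes R3
c10: I3 issues→MUL
c11: I3 reads; I4 issues→ADD
c12: I4 reads
c14: I4 exec-done
c15: I4 writes R1
c16: I5 issues→ADD
c17: I3 exec-done; I5 reads
c18: I3 writes R4
c19: I5 exec-done
c20: I5 writes R6
c21: I6 issues→MUL
c22: I6 reads
c28: I6 exec-done
c29: I6 writes R6

I3 = (10, 11, 17, 18)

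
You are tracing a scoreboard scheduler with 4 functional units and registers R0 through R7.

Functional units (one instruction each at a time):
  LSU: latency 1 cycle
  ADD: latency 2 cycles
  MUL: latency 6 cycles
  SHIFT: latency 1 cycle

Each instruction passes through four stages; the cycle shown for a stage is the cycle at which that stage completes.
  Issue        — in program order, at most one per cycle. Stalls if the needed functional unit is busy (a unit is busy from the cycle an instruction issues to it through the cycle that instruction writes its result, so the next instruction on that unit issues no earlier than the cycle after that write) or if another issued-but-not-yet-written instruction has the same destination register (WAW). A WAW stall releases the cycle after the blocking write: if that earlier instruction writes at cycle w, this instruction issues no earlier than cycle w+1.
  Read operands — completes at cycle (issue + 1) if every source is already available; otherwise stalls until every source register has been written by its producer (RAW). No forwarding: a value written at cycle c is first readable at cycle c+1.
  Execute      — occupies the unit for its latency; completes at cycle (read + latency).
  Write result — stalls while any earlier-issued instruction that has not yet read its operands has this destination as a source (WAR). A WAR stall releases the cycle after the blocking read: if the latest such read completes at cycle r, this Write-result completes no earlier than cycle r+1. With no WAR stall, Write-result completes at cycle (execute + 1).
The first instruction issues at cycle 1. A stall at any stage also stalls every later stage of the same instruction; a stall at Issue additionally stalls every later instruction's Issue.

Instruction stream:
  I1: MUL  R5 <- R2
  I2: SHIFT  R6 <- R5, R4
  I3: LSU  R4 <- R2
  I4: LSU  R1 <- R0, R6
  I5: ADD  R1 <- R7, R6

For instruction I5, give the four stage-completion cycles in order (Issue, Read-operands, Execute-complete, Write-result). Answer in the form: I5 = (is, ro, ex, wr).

I1 -> (1, 2, 8, 9)
I2 -> (2, 10, 11, 12)  // RAW R5: wait I1 write@9
I3 -> (3, 4, 5, 11)  // WAR R4: wait I2 read@10
I4 -> (12, 13, 14, 15)  // struct: LSU busy until I3 writes@11
I5 -> (16, 17, 19, 20)  // WAW R1: wait I4 write@15

I5 = (16, 17, 19, 20)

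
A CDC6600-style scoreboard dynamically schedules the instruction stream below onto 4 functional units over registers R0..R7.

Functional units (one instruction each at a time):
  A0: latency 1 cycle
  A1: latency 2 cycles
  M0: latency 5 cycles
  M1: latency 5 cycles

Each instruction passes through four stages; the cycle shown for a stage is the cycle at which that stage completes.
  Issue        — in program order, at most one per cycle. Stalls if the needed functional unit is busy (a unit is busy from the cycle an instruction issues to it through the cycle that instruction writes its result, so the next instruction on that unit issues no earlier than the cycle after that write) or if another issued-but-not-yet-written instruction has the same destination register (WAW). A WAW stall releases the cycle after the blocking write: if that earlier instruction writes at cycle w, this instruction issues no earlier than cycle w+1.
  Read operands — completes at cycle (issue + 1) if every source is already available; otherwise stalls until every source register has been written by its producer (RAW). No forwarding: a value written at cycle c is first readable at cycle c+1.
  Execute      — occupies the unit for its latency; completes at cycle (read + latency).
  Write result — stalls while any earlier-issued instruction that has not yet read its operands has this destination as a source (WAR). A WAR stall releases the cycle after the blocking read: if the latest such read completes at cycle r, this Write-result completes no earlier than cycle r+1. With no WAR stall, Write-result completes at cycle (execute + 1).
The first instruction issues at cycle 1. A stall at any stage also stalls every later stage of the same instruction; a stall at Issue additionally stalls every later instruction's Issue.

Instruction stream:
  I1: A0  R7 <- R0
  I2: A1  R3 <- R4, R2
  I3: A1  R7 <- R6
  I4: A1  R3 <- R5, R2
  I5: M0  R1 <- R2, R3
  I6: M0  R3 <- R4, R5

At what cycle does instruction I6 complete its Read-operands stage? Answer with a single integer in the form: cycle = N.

cycle = 25

I1 -> (1, 2, 3, 4)
I2 -> (2, 3, 5, 6)
I3 -> (7, 8, 10, 11)  // struct: A1 busy until I2 writes@6
I4 -> (12, 13, 15, 16)  // struct: A1 busy until I3 writes@11
I5 -> (13, 17, 22, 23)  // RAW R3: wait I4 write@16
I6 -> (24, 25, 30, 31)  // struct: M0 busy until I5 writes@23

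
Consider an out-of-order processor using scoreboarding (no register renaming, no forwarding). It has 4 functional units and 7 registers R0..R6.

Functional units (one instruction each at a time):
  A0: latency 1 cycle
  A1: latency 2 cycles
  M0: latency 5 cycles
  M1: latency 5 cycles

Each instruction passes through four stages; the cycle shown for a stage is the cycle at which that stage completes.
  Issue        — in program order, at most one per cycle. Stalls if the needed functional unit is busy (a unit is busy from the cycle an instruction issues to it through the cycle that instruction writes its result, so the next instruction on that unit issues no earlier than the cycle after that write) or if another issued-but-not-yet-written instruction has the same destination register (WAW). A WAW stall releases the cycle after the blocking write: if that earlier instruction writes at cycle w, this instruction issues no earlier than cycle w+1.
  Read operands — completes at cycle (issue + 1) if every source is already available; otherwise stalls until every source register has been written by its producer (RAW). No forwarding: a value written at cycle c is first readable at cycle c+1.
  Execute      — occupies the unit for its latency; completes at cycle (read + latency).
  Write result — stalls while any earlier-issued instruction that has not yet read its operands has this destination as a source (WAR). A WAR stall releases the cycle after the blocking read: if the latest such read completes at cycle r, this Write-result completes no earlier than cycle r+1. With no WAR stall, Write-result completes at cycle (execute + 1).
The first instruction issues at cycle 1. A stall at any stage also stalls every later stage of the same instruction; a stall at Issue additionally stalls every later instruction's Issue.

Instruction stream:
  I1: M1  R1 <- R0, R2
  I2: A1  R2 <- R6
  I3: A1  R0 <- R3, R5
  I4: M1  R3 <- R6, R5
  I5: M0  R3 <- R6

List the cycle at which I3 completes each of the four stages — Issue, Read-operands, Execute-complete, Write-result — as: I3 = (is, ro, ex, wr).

I3 = (7, 8, 10, 11)

  I1 | 1 | 2 | 7 | 8
  I2 | 2 | 3 | 5 | 6
  I3 | 7 | 8 | 10 | 11   struct: A1 busy until I2 writes@6
  I4 | 9 | 10 | 15 | 16   struct: M1 busy until I1 writes@8
  I5 | 17 | 18 | 23 | 24   WAW R3: wait I4 write@16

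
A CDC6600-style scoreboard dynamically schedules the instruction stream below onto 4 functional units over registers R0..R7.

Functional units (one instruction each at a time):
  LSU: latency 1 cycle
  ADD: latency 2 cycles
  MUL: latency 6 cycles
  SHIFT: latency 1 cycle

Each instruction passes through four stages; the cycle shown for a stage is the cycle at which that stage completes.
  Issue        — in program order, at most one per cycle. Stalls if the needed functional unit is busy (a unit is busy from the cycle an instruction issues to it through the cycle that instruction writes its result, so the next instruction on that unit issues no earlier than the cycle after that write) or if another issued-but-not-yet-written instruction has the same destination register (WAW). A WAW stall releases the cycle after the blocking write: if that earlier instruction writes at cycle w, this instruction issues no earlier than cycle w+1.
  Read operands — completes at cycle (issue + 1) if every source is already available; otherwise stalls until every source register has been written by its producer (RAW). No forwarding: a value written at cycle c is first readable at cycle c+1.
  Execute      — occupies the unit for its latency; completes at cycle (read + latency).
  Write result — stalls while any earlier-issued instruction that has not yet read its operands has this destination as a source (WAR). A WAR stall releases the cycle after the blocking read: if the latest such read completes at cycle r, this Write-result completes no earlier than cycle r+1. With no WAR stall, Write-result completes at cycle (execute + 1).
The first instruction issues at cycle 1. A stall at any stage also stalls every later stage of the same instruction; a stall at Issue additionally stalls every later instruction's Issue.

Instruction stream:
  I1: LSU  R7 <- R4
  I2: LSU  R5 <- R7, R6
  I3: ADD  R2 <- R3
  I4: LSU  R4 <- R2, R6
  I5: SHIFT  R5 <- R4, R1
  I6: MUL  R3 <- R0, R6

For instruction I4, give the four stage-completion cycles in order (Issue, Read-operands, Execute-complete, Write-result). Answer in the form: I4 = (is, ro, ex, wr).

I4 = (9, 11, 12, 13)

cycle 1: issue I1 (LSU)
cycle 2: I1 read-ops
cycle 3: I1 finished on LSU
cycle 4: I1→R7
cycle 5: issue I2 (LSU)
cycle 6: I2 read-ops · issue I3 (ADD)
cycle 7: I2 finished on LSU · I3 read-ops
cycle 8: I2→R5
cycle 9: I3 finished on ADD · issue I4 (LSU)
cycle 10: I3→R2 · issue I5 (SHIFT)
cycle 11: I4 read-ops · issue I6 (MUL)
cycle 12: I4 finished on LSU · I6 read-ops
cycle 13: I4→R4
cycle 14: I5 read-ops
cycle 15: I5 finished on SHIFT
cycle 16: I5→R5
cycle 18: I6 finished on MUL
cycle 19: I6→R3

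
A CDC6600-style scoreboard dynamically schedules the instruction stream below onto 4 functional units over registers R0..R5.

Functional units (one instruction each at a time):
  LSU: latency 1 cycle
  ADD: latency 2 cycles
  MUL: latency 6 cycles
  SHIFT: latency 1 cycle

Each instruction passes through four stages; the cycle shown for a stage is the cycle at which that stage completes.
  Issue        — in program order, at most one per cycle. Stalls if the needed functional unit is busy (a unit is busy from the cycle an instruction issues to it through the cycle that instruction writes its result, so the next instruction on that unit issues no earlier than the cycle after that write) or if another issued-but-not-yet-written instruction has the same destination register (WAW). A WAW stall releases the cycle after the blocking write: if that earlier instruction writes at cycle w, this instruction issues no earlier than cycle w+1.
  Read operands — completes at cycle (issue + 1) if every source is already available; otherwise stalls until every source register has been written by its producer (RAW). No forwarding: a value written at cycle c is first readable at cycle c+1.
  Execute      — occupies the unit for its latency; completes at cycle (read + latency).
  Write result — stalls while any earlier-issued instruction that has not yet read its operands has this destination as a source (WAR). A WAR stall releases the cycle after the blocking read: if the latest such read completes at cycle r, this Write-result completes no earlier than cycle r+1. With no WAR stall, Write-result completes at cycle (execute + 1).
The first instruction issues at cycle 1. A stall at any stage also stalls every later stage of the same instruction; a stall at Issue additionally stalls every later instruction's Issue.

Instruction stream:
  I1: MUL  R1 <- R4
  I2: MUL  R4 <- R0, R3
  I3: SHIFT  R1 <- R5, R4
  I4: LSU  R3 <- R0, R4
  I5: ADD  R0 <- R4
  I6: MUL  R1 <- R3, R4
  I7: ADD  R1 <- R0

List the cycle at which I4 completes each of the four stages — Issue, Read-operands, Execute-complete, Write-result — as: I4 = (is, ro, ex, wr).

I4 = (12, 19, 20, 21)

t=1  I1→MUL
t=2  I1 RO
t=8  I1 EX
t=9  I1 WR R1
t=10  I2→MUL
t=11  I2 RO; I3→SHIFT
t=12  I4→LSU
t=13  I5→ADD
t=17  I2 EX
t=18  I2 WR R4
t=19  I3 RO; I4 RO; I5 RO
t=20  I3 EX; I4 EX
t=21  I3 WR R1; I4 WR R3; I5 EX
t=22  I5 WR R0; I6→MUL
t=23  I6 RO
t=29  I6 EX
t=30  I6 WR R1
t=31  I7→ADD
t=32  I7 RO
t=34  I7 EX
t=35  I7 WR R1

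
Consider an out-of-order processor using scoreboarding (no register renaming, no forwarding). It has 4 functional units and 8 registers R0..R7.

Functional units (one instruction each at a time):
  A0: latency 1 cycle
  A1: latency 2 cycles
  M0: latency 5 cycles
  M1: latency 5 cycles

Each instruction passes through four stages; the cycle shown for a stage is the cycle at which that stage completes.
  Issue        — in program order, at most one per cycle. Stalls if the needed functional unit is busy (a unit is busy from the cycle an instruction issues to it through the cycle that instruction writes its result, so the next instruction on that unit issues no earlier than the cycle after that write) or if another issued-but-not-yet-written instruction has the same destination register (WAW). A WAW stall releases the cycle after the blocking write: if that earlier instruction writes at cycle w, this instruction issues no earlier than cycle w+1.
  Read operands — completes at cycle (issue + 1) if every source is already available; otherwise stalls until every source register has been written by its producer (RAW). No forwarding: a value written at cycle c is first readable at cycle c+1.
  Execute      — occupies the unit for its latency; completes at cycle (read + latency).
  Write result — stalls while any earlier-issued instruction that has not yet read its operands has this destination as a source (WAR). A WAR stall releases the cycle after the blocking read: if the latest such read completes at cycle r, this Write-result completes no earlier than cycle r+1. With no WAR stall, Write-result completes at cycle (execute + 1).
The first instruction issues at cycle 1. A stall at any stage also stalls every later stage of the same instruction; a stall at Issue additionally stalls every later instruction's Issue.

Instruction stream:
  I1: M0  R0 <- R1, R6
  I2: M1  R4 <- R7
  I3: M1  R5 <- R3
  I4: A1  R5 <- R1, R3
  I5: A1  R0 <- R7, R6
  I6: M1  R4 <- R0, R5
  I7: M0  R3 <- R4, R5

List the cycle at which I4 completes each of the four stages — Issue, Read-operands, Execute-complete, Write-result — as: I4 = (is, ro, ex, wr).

I4 = (18, 19, 21, 22)

t=1  issue I1 (M0)
t=2  I1 read-ops | issue I2 (M1)
t=3  I2 read-ops
t=7  I1 finished on M0
t=8  I1→R0 | I2 finished on M1
t=9  I2→R4
t=10  issue I3 (M1)
t=11  I3 read-ops
t=16  I3 finished on M1
t=17  I3→R5
t=18  issue I4 (A1)
t=19  I4 read-ops
t=21  I4 finished on A1
t=22  I4→R5
t=23  issue I5 (A1)
t=24  I5 read-ops | issue I6 (M1)
t=25  issue I7 (M0)
t=26  I5 finished on A1
t=27  I5→R0
t=28  I6 read-ops
t=33  I6 finished on M1
t=34  I6→R4
t=35  I7 read-ops
t=40  I7 finished on M0
t=41  I7→R3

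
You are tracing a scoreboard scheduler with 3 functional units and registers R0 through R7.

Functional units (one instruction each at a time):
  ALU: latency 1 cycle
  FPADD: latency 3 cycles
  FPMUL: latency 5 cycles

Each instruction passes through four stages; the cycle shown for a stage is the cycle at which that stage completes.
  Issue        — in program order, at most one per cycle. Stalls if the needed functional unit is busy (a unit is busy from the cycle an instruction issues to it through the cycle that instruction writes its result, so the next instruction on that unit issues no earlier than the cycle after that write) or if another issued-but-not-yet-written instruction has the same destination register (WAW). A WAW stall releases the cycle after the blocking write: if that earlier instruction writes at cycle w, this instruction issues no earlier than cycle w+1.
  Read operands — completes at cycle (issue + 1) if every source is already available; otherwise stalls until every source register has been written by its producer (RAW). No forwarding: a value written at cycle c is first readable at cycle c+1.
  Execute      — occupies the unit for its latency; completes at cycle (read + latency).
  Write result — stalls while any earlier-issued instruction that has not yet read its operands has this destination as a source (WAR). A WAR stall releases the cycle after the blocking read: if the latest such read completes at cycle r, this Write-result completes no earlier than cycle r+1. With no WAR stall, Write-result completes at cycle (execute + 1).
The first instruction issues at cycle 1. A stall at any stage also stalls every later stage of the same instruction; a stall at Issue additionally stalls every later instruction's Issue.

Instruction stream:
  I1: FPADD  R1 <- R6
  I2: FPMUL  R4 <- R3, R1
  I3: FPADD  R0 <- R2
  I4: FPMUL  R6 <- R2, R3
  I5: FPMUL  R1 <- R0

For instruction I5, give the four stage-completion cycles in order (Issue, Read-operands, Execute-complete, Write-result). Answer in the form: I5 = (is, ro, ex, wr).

I5 = (22, 23, 28, 29)

1) issue 1, read 2, done 5, write 6
2) issue 2, read 7, done 12, write 13  <RAW R1: wait I1 write@6>
3) issue 7, read 8, done 11, write 12  <struct: FPADD busy until I1 writes@6>
4) issue 14, read 15, done 20, write 21  <struct: FPMUL busy until I2 writes@13>
5) issue 22, read 23, done 28, write 29  <struct: FPMUL busy until I4 writes@21>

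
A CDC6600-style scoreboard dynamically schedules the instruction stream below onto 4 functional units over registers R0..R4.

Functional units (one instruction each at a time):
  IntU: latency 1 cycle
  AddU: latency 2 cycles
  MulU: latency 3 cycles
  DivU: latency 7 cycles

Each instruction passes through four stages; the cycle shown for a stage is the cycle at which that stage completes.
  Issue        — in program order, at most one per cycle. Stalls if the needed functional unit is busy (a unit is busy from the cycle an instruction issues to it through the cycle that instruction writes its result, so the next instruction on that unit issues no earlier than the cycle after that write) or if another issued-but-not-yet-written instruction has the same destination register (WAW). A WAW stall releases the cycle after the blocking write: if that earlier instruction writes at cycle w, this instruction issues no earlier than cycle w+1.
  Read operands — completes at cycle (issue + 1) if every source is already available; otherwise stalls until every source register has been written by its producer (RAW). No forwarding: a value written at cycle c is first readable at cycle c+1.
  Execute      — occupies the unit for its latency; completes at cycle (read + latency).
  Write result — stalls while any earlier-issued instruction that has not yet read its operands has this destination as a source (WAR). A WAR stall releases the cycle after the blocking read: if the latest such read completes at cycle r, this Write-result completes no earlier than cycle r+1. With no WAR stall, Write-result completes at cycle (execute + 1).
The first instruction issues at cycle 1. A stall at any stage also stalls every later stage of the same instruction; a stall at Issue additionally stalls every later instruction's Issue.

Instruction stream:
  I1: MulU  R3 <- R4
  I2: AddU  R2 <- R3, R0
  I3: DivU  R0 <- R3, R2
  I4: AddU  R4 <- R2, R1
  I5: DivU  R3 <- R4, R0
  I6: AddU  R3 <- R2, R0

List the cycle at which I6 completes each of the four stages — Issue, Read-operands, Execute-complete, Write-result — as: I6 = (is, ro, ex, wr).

I6 = (30, 31, 33, 34)

  I1 | 1 | 2 | 5 | 6
  I2 | 2 | 7 | 9 | 10   RAW R3: wait I1 write@6
  I3 | 3 | 11 | 18 | 19   RAW R2: wait I2 write@10
  I4 | 11 | 12 | 14 | 15   struct: AddU busy until I2 writes@10
  I5 | 20 | 21 | 28 | 29   struct: DivU busy until I3 writes@19
  I6 | 30 | 31 | 33 | 34   WAW R3: wait I5 write@29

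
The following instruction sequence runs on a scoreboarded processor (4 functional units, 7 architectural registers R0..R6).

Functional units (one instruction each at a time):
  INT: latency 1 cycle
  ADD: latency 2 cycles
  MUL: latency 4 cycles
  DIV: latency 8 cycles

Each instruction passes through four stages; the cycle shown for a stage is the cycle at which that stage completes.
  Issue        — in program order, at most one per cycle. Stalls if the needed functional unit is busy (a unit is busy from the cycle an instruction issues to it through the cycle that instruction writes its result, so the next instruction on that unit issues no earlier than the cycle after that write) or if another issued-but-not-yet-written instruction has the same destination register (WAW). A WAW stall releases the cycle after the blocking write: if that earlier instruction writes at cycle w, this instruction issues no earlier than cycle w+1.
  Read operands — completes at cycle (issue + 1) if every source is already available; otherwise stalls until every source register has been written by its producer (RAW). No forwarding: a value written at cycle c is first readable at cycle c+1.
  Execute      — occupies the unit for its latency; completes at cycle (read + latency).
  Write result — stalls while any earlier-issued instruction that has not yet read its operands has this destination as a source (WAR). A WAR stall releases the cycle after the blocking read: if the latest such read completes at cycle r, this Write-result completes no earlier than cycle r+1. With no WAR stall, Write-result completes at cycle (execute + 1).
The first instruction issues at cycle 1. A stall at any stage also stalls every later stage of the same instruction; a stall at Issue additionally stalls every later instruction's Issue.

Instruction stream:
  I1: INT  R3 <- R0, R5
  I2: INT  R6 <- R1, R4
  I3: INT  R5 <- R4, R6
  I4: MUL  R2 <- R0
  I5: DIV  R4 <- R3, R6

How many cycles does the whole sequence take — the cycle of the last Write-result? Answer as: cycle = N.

[1] I1→INT
[2] I1 RO
[3] I1 EX
[4] I1 WR R3
[5] I2→INT
[6] I2 RO
[7] I2 EX
[8] I2 WR R6
[9] I3→INT
[10] I3 RO | I4→MUL
[11] I3 EX | I4 RO | I5→DIV
[12] I3 WR R5 | I5 RO
[15] I4 EX
[16] I4 WR R2
[20] I5 EX
[21] I5 WR R4

cycle = 21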